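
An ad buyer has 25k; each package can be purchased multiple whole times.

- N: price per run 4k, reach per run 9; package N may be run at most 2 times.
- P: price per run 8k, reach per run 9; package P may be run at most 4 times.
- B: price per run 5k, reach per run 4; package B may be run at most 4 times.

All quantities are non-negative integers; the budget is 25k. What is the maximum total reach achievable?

36

Take 2×N and 2×P: price 24 ≤ 25, reach 2·9 + 2·9 = 36.
N has the best ratio (9/4) and is taken to its limit of 2; remaining capacity is filled optimally with the others.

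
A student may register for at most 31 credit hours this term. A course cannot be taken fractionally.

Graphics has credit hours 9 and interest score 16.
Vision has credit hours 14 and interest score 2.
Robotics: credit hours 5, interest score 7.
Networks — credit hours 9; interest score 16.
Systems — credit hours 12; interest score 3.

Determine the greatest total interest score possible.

39

Treat it as a binary knapsack problem.
Allowing fractional choices, the relaxed optimum would be about 41.0, but courses are indivisible.
Graphics + Networks + Systems: credit hours 9 + 9 + 12 = 30 ≤ 31, interest score 16 + 16 + 3 = 35.
Graphics + Robotics + Networks: credit hours 9 + 5 + 9 = 23 ≤ 31, interest score 16 + 7 + 16 = 39.
Best is Graphics, Robotics, and Networks with total interest score 39.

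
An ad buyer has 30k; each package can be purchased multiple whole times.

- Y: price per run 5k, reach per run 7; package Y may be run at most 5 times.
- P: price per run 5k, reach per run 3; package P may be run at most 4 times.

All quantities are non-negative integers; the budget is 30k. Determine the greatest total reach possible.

Take 5×Y and 1×P: price 30 ≤ 30, reach 5·7 + 1·3 = 38.
Y has the best ratio (7/5) and is taken to its limit of 5; remaining capacity is filled optimally with the others.

38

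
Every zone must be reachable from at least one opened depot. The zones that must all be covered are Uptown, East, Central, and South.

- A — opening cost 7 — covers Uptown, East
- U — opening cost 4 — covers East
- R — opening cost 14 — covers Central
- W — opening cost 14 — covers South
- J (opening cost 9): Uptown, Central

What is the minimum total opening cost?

27

Choose U, W, and J: together they cover Uptown, East, Central, South — every zone.
Total opening cost: 4 + 14 + 9 = 27.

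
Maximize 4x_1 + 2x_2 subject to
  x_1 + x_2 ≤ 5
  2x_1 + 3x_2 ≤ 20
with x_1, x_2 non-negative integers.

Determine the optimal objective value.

(x_1,x_2)=(5,0): 1·5+1·0=5≤5, 2·5+3·0=10≤20, objective 20.
(x_1,x_2)=(4,1): 1·4+1·1=5≤5, 2·4+3·1=11≤20, objective 18.
(x_1,x_2)=(4,0): 1·4+1·0=4≤5, 2·4+3·0=8≤20, objective 16.
The best lattice point is (5,0), giving 20.

20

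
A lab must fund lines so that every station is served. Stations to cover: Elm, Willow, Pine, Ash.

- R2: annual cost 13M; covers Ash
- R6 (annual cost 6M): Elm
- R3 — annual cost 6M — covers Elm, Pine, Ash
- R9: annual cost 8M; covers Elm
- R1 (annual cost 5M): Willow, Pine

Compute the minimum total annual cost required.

Choose R3 and R1: together they cover Elm, Willow, Pine, Ash — every station.
Total annual cost: 6 + 5 = 11.
No cover costs less than 11.

11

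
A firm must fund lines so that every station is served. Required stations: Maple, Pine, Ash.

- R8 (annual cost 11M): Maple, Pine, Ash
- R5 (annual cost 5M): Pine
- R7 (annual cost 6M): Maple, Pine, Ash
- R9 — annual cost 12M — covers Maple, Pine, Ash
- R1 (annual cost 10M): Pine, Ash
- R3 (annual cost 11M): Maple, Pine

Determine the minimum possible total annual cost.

6

R7 alone covers Maple, Pine, Ash — every station.
Total annual cost: 6.
No cover costs less than 6.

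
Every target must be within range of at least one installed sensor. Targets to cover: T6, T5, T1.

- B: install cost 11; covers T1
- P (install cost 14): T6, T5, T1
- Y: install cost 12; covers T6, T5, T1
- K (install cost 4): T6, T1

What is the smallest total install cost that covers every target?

Y alone covers T6, T5, T1 — every target.
Total install cost: 12.

12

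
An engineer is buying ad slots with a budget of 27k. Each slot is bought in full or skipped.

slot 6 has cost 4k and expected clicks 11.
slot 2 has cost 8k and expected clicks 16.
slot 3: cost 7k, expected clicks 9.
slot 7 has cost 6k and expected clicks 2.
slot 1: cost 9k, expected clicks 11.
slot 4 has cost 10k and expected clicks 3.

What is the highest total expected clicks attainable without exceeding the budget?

Allowing fractional choices, the relaxed optimum would be about 45.8, but ad slots are indivisible.
slot 6 + slot 2 + slot 7 + slot 1: cost 4 + 8 + 6 + 9 = 27 ≤ 27, expected clicks 11 + 16 + 2 + 11 = 40.
slot 6 + slot 2 + slot 1: cost 4 + 8 + 9 = 21 ≤ 27, expected clicks 11 + 16 + 11 = 38.
Best is slot 6, slot 2, slot 7, and slot 1 with total expected clicks 40.

40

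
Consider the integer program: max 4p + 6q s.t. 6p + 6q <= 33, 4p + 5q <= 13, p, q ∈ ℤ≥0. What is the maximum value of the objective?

14

Relaxing integrality, the LP optimum is 15.60 at (p,q) = (0, 2.6), which is not an integer point.
(p,q)=(2,1): 6·2+6·1=18≤33, 4·2+5·1=13≤13, objective 14.
(p,q)=(3,0): 6·3+6·0=18≤33, 4·3+5·0=12≤13, objective 12.
(p,q)=(0,2): 6·0+6·2=12≤33, 4·0+5·2=10≤13, objective 12.
No feasible integer point exceeds 14.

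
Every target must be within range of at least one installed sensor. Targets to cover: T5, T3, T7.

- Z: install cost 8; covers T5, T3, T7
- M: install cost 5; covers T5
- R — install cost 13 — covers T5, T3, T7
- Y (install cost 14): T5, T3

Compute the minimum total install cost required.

Z alone covers T5, T3, T7 — every target.
Total install cost: 8.
No cover costs less than 8.

8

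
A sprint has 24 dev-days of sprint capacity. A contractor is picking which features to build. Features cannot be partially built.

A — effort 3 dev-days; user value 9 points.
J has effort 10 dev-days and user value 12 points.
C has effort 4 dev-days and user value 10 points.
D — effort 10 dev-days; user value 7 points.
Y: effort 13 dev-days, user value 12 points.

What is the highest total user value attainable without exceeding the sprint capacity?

Allowing fractional choices, the relaxed optimum would be about 37.5, but features are indivisible.
A + C + Y: effort 3 + 4 + 13 = 20 ≤ 24, user value 9 + 10 + 12 = 31.
J + C + D: effort 10 + 4 + 10 = 24 ≤ 24, user value 12 + 10 + 7 = 29.
A + J + C: effort 3 + 10 + 4 = 17 ≤ 24, user value 9 + 12 + 10 = 31.
The maximum user value is 31; one optimal choice is A, J, and C.

31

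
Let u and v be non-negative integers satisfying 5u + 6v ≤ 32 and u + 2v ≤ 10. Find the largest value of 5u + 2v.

30

The continuous relaxation peaks at (6.4, 0) with value 32.00; rounding to a feasible lattice point costs some objective.
(u,v)=(6,0): 5·6+6·0=30≤32, 1·6+2·0=6≤10, objective 30.
(u,v)=(5,1): 5·5+6·1=31≤32, 1·5+2·1=7≤10, objective 27.
(u,v)=(5,0): 5·5+6·0=25≤32, 1·5+2·0=5≤10, objective 25.
The best lattice point is (6,0), giving 30.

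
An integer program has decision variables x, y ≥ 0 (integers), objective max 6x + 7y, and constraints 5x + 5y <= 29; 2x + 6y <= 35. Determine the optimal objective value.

The continuous relaxation peaks at (0, 5.8) with value 40.60; rounding to a feasible lattice point costs some objective.
(x,y)=(0,5): 5·0+5·5=25≤29, 2·0+6·5=30≤35, objective 35.
(x,y)=(1,4): 5·1+5·4=25≤29, 2·1+6·4=26≤35, objective 34.
(x,y)=(0,4): 5·0+5·4=20≤29, 2·0+6·4=24≤35, objective 28.
Maximum is 35 at (x,y)=(0,5).

35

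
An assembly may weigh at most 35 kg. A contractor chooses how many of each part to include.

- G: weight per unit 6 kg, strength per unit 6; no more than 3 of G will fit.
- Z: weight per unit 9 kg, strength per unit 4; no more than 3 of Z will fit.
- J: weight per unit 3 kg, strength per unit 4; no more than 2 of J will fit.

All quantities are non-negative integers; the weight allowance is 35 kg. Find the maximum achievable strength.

J has the best ratio (4/3); taking only J gives at most 2×4 = 8 (stopped by the supply cap of 2).
Mixing does better — 3×G, 1×Z, and 2×J: weight 33 ≤ 35, strength 3·6 + 1·4 + 2·4 = 30.

30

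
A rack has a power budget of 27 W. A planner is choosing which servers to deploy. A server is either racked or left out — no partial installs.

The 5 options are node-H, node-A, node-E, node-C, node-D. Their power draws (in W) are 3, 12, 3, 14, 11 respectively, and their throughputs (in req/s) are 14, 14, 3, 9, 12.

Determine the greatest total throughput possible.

40

Treat it as a binary knapsack problem.
Take node-H, node-A, and node-D: power draw 3 + 12 + 11 = 26 ≤ 27, throughput 14 + 14 + 12 = 40.
No other feasible combination does better.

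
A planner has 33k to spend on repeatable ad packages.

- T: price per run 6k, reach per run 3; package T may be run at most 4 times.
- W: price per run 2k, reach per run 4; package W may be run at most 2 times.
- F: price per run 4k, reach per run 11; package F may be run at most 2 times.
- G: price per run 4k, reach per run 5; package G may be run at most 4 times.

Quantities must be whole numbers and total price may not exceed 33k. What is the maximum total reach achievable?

2×W, 2×F, and 4×G: price 28 ≤ 33, reach 2·4 + 2·11 + 4·5 = 50.
1×T, 1×W, 2×F, and 4×G: price 32 ≤ 33, reach 1·3 + 1·4 + 2·11 + 4·5 = 49.
Best is 50.

50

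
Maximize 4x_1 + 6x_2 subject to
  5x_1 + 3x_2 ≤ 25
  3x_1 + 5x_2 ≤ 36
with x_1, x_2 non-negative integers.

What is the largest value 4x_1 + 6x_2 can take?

42

(x_1,x_2)=(0,7): 5·0+3·7=21≤25, 3·0+5·7=35≤36, objective 42.
(x_1,x_2)=(1,6): 5·1+3·6=23≤25, 3·1+5·6=33≤36, objective 40.
(x_1,x_2)=(2,5): 5·2+3·5=25≤25, 3·2+5·5=31≤36, objective 38.
The best lattice point is (0,7), giving 42.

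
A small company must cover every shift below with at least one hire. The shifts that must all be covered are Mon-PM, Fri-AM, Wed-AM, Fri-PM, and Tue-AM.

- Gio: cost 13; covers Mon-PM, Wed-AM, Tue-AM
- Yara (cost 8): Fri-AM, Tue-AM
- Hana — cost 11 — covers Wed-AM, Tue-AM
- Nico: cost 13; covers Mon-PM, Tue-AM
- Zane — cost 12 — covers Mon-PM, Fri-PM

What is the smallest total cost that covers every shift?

This is a weighted set-cover instance.
Choose Yara, Hana, and Zane: together they cover Mon-PM, Fri-AM, Wed-AM, Fri-PM, Tue-AM — every shift.
Total cost: 8 + 11 + 12 = 31.
No cover costs less than 31.

31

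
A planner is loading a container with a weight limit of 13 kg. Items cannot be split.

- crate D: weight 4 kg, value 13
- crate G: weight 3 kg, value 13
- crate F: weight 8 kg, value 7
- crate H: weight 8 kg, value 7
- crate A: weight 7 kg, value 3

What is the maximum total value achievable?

26

Take crate D and crate G: weight 4 + 3 = 7 ≤ 13, value 13 + 13 = 26.
No other feasible combination does better.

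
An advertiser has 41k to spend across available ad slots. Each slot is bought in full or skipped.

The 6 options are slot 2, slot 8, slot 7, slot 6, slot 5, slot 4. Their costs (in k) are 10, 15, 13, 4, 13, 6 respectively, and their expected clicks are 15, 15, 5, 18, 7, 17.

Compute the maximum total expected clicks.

Treat it as a binary knapsack problem.
Take slot 2, slot 8, slot 6, and slot 4: cost 10 + 15 + 4 + 6 = 35 ≤ 41, expected clicks 15 + 15 + 18 + 17 = 65.
No other feasible combination does better.

65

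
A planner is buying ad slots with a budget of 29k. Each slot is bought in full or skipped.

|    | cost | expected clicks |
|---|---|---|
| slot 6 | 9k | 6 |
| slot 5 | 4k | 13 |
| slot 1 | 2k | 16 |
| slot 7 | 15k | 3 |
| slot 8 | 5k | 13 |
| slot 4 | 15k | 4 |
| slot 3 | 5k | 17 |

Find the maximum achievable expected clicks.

65

This is a 0-1 knapsack instance.
Take slot 6, slot 5, slot 1, slot 8, and slot 3: cost 9 + 4 + 2 + 5 + 5 = 25 ≤ 29, expected clicks 6 + 13 + 16 + 13 + 17 = 65.
No other feasible combination does better.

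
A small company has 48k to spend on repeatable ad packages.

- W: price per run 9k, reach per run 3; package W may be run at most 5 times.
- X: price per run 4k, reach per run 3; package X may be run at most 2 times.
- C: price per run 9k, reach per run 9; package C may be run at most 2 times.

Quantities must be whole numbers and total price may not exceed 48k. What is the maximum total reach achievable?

30

C has the best ratio (9/9); taking only C gives at most 2×9 = 18 (stopped by the supply cap of 2).
Mixing does better — 2×W, 2×X, and 2×C: price 44 ≤ 48, reach 2·3 + 2·3 + 2·9 = 30.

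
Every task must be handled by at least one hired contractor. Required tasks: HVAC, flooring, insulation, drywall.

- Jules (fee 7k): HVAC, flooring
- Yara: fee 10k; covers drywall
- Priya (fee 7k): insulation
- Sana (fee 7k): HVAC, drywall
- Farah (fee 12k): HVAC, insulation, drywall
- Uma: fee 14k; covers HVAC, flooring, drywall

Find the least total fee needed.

19

Choose Jules and Farah: together they cover HVAC, flooring, insulation, drywall — every task.
Total fee: 7 + 12 = 19.
No cover costs less than 19.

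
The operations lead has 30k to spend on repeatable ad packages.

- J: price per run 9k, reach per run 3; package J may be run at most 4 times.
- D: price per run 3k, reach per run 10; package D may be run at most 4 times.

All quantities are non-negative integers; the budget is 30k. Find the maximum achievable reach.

2×J and 4×D: price 30 ≤ 30, reach 2·3 + 4·10 = 46.
1×J and 4×D: price 21 ≤ 30, reach 1·3 + 4·10 = 43.
Best is 46.

46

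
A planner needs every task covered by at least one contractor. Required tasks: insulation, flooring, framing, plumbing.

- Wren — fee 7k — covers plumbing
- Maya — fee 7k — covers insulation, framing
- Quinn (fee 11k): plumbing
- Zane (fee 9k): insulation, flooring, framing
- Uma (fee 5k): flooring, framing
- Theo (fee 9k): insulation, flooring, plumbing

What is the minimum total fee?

14

Choose Uma and Theo: together they cover insulation, flooring, framing, plumbing — every task.
Total fee: 5 + 9 = 14.
No cover costs less than 14.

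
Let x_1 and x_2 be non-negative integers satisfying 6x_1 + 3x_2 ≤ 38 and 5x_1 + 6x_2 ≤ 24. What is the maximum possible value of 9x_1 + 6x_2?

The continuous relaxation peaks at (4.8, 0) with value 43.20; rounding to a feasible lattice point costs some objective.
(x_1,x_2)=(4,0): 6·4+3·0=24≤38, 5·4+6·0=20≤24, objective 36.
(x_1,x_2)=(3,1): 6·3+3·1=21≤38, 5·3+6·1=21≤24, objective 33.
(x_1,x_2)=(3,0): 6·3+3·0=18≤38, 5·3+6·0=15≤24, objective 27.
The best lattice point is (4,0), giving 36.

36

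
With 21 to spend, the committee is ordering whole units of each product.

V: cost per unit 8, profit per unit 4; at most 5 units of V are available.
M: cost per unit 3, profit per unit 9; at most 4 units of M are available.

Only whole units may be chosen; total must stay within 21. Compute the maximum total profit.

40

Take 1×V and 4×M: cost 20 ≤ 21, profit 1·4 + 4·9 = 40.
M has the best ratio (9/3) and is taken to its limit of 4; remaining capacity is filled optimally with the others.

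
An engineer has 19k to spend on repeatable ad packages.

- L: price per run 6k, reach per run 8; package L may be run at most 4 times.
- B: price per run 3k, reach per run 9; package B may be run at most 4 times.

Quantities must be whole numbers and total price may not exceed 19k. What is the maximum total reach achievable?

44

B has the best ratio (9/3); taking only B gives at most 4×9 = 36 (stopped by the supply cap of 4).
Mixing does better — 1×L and 4×B: price 18 ≤ 19, reach 1·8 + 4·9 = 44.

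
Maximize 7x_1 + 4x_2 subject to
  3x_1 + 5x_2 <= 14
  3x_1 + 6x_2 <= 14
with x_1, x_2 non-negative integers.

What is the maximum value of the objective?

28

(x_1,x_2)=(4,0): 3·4+5·0=12≤14, 3·4+6·0=12≤14, objective 28.
(x_1,x_2)=(3,0): 3·3+5·0=9≤14, 3·3+6·0=9≤14, objective 21.
No feasible integer point exceeds 28.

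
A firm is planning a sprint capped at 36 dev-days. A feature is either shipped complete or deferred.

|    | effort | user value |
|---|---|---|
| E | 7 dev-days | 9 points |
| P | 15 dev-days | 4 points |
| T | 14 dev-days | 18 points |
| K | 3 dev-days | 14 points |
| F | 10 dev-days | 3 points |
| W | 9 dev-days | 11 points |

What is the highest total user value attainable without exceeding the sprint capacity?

Allowing fractional choices, the relaxed optimum would be about 52.9, but features are indivisible.
E + T + K + W: effort 7 + 14 + 3 + 9 = 33 ≤ 36, user value 9 + 18 + 14 + 11 = 52.
T + K + F + W: effort 14 + 3 + 10 + 9 = 36 ≤ 36, user value 18 + 14 + 3 + 11 = 46.
E + T + K + F: effort 7 + 14 + 3 + 10 = 34 ≤ 36, user value 9 + 18 + 14 + 3 = 44.
Best is E, T, K, and W with total user value 52.

52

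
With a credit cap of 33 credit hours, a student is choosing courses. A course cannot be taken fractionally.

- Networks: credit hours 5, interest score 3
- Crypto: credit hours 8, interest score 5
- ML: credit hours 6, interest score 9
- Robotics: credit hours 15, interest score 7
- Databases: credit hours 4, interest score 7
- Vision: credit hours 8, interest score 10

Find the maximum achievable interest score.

This is an integer program with binary decision variables.
Networks + Crypto + ML + Databases + Vision: credit hours 5 + 8 + 6 + 4 + 8 = 31 ≤ 33, interest score 3 + 5 + 9 + 7 + 10 = 34.
ML + Robotics + Databases + Vision: credit hours 6 + 15 + 4 + 8 = 33 ≤ 33, interest score 9 + 7 + 7 + 10 = 33.
Crypto + ML + Databases + Vision: credit hours 8 + 6 + 4 + 8 = 26 ≤ 33, interest score 5 + 9 + 7 + 10 = 31.
Best is Networks, Crypto, ML, Databases, and Vision with total interest score 34.

34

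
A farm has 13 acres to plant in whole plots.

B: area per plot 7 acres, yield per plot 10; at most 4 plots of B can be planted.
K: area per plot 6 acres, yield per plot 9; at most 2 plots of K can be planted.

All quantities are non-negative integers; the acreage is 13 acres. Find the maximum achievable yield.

19

K has the best ratio (9/6); taking only K gives at most 2×9 = 18 (stopped by the area limit).
Mixing does better — 1×B and 1×K: area 13 ≤ 13, yield 1·10 + 1·9 = 19.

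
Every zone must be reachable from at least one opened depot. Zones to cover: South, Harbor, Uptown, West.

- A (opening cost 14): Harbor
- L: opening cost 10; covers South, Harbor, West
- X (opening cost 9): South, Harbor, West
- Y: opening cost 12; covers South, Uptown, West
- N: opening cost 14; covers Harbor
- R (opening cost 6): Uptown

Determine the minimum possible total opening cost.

15

Choose X and R: together they cover South, Harbor, Uptown, West — every zone.
Total opening cost: 9 + 6 = 15.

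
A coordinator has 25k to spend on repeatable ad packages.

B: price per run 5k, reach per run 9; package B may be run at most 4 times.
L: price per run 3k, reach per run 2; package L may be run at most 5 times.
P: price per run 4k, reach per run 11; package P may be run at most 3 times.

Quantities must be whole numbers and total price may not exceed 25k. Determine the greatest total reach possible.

This is a bounded integer knapsack.
Take 2×B, 1×L, and 3×P: price 25 ≤ 25, reach 2·9 + 1·2 + 3·11 = 53.
P has the best ratio (11/4) and is taken to its limit of 3; remaining capacity is filled optimally with the others.

53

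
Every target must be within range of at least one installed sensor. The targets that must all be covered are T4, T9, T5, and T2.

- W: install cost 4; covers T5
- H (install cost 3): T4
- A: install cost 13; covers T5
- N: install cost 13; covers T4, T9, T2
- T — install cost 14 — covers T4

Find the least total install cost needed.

17

The greedy cost-per-new-target heuristic would pick H, W, and N for 20, but a cheaper cover exists.
Choose W and N: together they cover T4, T9, T5, T2 — every target.
Total install cost: 4 + 13 = 17.
No cover costs less than 17.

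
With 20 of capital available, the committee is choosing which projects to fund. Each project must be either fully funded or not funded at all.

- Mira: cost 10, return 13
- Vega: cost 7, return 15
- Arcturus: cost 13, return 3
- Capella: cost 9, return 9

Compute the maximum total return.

28

Take Mira and Vega: cost 10 + 7 = 17 ≤ 20, return 13 + 15 = 28.
No other feasible combination does better.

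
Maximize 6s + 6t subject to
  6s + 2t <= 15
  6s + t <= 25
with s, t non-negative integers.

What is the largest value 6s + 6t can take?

42

Relaxing integrality, the LP optimum is 45.00 at (s,t) = (0, 7.5), which is not an integer point.
(s,t)=(0,7): 6·0+2·7=14≤15, 6·0+1·7=7≤25, objective 42.
(s,t)=(0,6): 6·0+2·6=12≤15, 6·0+1·6=6≤25, objective 36.
Maximum is 42 at (s,t)=(0,7).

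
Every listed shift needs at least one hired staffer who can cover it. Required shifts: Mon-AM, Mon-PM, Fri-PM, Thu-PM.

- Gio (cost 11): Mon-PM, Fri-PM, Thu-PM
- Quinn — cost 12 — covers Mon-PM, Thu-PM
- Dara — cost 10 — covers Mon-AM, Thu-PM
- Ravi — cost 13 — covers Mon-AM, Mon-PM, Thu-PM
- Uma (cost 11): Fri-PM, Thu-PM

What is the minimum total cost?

21

Choose Gio and Dara: together they cover Mon-AM, Mon-PM, Fri-PM, Thu-PM — every shift.
Total cost: 11 + 10 = 21.
No cover costs less than 21.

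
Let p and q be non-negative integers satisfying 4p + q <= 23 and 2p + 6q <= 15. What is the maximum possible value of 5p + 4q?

The continuous relaxation peaks at (5.59, 0.636) with value 30.50; rounding to a feasible lattice point costs some objective.
(p,q)=(5,0): 4·5+1·0=20≤23, 2·5+6·0=10≤15, objective 25.
(p,q)=(4,1): 4·4+1·1=17≤23, 2·4+6·1=14≤15, objective 24.
(p,q)=(4,0): 4·4+1·0=16≤23, 2·4+6·0=8≤15, objective 20.
The best lattice point is (5,0), giving 25.

25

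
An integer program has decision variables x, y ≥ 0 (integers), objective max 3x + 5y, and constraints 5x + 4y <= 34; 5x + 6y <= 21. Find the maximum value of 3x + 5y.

The continuous relaxation peaks at (0, 3.5) with value 17.50; rounding to a feasible lattice point costs some objective.
(x,y)=(0,3): 5·0+4·3=12≤34, 5·0+6·3=18≤21, objective 15.
(x,y)=(1,2): 5·1+4·2=13≤34, 5·1+6·2=17≤21, objective 13.
(x,y)=(0,2): 5·0+4·2=8≤34, 5·0+6·2=12≤21, objective 10.
Maximum is 15 at (x,y)=(0,3).

15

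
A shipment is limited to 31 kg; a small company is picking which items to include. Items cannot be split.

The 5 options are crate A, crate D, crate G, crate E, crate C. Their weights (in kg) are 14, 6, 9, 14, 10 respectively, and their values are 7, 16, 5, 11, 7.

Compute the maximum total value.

34

Allowing fractional choices, the relaxed optimum would be about 34.6, but items are indivisible.
crate D + crate E + crate C: weight 6 + 14 + 10 = 30 ≤ 31, value 16 + 11 + 7 = 34.
crate D + crate G + crate E: weight 6 + 9 + 14 = 29 ≤ 31, value 16 + 5 + 11 = 32.
Best is crate D, crate E, and crate C with total value 34.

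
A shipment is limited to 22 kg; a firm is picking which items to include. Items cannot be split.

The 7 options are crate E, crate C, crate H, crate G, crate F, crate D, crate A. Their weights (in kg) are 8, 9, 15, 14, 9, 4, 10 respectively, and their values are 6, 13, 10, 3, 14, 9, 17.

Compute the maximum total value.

Allowing fractional choices, the relaxed optimum would be about 38.4, but items are indivisible.
crate E + crate D + crate A: weight 8 + 4 + 10 = 22 ≤ 22, value 6 + 9 + 17 = 32.
crate C + crate F + crate D: weight 9 + 9 + 4 = 22 ≤ 22, value 13 + 14 + 9 = 36.
Best is crate C, crate F, and crate D with total value 36.

36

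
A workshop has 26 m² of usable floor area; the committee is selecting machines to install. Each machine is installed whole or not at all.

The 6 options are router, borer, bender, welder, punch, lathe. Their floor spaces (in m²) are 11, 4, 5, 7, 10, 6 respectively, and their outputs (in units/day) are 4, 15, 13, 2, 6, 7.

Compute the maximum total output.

41

Allowing fractional choices, the relaxed optimum would be about 41.4, but machines are indivisible.
borer + bender + punch + lathe: floor space 4 + 5 + 10 + 6 = 25 ≤ 26, output 15 + 13 + 6 + 7 = 41.
router + borer + bender + lathe: floor space 11 + 4 + 5 + 6 = 26 ≤ 26, output 4 + 15 + 13 + 7 = 39.
borer + bender + welder + lathe: floor space 4 + 5 + 7 + 6 = 22 ≤ 26, output 15 + 13 + 2 + 7 = 37.
Best is borer, bender, punch, and lathe with total output 41.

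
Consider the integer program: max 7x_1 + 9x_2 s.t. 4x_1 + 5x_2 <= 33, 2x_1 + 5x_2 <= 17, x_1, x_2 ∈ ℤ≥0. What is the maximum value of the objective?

56

Relaxing integrality, the LP optimum is 57.80 at (x_1,x_2) = (8, 0.2), which is not an integer point.
(x_1,x_2)=(8,0) is feasible, giving 56.
(x_1,x_2)=(7,0) is feasible, giving 49.
No feasible integer point exceeds 56.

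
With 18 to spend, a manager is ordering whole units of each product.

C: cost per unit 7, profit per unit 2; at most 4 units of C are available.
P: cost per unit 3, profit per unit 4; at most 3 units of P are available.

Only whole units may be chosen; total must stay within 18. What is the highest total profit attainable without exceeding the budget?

P has the best ratio (4/3); taking only P gives at most 3×4 = 12 (stopped by the supply cap of 3).
Mixing does better — 1×C and 3×P: cost 16 ≤ 18, profit 1·2 + 3·4 = 14.

14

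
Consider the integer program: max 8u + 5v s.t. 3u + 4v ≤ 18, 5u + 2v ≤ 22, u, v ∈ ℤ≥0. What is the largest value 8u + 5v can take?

37

The continuous relaxation peaks at (3.71, 1.71) with value 38.29; rounding to a feasible lattice point costs some objective.
(u,v)=(4,1): 3·4+4·1=16≤18, 5·4+2·1=22≤22, objective 37.
(u,v)=(3,2): 3·3+4·2=17≤18, 5·3+2·2=19≤22, objective 34.
(u,v)=(4,0): 3·4+4·0=12≤18, 5·4+2·0=20≤22, objective 32.
Maximum is 37 at (u,v)=(4,1).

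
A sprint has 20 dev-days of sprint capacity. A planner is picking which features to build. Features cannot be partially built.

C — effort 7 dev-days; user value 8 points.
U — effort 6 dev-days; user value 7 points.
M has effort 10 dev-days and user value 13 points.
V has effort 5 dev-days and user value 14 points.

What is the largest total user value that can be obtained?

This is a 0-1 knapsack instance.
Take C, U, and V: effort 7 + 6 + 5 = 18 ≤ 20, user value 8 + 7 + 14 = 29.
No other feasible combination does better.

29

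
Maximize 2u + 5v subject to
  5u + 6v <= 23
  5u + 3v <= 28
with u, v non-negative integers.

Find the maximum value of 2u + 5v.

17

Relaxing integrality, the LP optimum is 19.17 at (u,v) = (0, 3.83), which is not an integer point.
(u,v)=(1,3) is feasible, giving 17.
(u,v)=(0,3) is feasible, giving 15.
The best lattice point is (1,3), giving 17.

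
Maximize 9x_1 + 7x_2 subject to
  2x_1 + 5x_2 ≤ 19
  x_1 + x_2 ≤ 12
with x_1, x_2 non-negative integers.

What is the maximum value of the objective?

The continuous relaxation peaks at (9.5, 0) with value 85.50; rounding to a feasible lattice point costs some objective.
(x_1,x_2)=(9,0): 2·9+5·0=18≤19, 1·9+1·0=9≤12, objective 81.
(x_1,x_2)=(8,0): 2·8+5·0=16≤19, 1·8+1·0=8≤12, objective 72.
No feasible integer point exceeds 81.

81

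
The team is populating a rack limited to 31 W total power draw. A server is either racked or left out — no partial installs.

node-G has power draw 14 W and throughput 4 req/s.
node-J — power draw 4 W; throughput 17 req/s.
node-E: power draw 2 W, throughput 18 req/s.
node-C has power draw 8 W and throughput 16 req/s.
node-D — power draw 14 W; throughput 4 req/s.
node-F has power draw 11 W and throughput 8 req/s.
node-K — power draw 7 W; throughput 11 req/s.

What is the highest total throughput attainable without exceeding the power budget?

node-J + node-E + node-C + node-F: power draw 4 + 2 + 8 + 11 = 25 ≤ 31, throughput 17 + 18 + 16 + 8 = 59.
node-J + node-E + node-C + node-K: power draw 4 + 2 + 8 + 7 = 21 ≤ 31, throughput 17 + 18 + 16 + 11 = 62.
Best is node-J, node-E, node-C, and node-K with total throughput 62.

62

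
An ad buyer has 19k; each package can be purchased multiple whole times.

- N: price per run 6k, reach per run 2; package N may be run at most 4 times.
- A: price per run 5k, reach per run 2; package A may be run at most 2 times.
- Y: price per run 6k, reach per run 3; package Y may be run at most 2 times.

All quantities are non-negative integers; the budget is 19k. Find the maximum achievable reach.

8

Y has the best ratio (3/6); taking only Y gives at most 2×3 = 6 (stopped by the supply cap of 2).
Mixing does better — 1×A and 2×Y: price 17 ≤ 19, reach 1·2 + 2·3 = 8.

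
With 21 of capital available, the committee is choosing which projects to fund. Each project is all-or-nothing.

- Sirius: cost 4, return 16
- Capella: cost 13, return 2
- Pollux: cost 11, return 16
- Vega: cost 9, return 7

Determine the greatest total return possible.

32

Sirius + Vega: cost 4 + 9 = 13 ≤ 21, return 16 + 7 = 23.
Pollux + Vega: cost 11 + 9 = 20 ≤ 21, return 16 + 7 = 23.
Sirius + Pollux: cost 4 + 11 = 15 ≤ 21, return 16 + 16 = 32.
Best is Sirius and Pollux with total return 32.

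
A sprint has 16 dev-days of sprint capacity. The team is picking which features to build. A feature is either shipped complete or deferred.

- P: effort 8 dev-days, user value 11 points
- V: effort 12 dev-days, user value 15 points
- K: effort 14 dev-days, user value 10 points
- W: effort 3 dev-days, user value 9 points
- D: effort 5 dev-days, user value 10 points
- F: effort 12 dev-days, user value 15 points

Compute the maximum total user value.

V + W: effort 12 + 3 = 15 ≤ 16, user value 15 + 9 = 24.
P + W + D: effort 8 + 3 + 5 = 16 ≤ 16, user value 11 + 9 + 10 = 30.
W + F: effort 3 + 12 = 15 ≤ 16, user value 9 + 15 = 24.
Best is P, W, and D with total user value 30.

30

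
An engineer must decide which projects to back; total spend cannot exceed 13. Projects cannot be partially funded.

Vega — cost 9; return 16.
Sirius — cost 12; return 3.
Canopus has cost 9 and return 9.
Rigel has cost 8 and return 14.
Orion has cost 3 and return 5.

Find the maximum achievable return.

Rigel + Orion: cost 8 + 3 = 11 ≤ 13, return 14 + 5 = 19.
Vega + Orion: cost 9 + 3 = 12 ≤ 13, return 16 + 5 = 21.
Best is Vega and Orion with total return 21.

21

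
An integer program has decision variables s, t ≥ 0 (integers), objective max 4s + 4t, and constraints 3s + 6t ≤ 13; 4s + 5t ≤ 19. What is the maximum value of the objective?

16

(s,t)=(4,0) is feasible, giving 16.
(s,t)=(3,0) is feasible, giving 12.
Maximum is 16 at (s,t)=(4,0).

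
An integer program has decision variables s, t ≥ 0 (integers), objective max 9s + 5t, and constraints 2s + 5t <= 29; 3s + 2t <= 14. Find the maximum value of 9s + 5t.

(s,t)=(4,1): 2·4+5·1=13≤29, 3·4+2·1=14≤14, objective 41.
(s,t)=(3,2): 2·3+5·2=16≤29, 3·3+2·2=13≤14, objective 37.
(s,t)=(4,0): 2·4+5·0=8≤29, 3·4+2·0=12≤14, objective 36.
(s,t)=(3,1): 2·3+5·1=11≤29, 3·3+2·1=11≤14, objective 32.
Maximum is 41 at (s,t)=(4,1).

41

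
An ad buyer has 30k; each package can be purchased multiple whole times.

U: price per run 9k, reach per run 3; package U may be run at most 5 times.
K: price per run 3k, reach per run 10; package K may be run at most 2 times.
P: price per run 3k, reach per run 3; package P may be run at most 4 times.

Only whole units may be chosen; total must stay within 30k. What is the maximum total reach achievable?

35

This is a bounded integer knapsack.
2×K and 4×P: price 18 ≤ 30, reach 2·10 + 4·3 = 32.
1×U, 2×K, and 4×P: price 27 ≤ 30, reach 1·3 + 2·10 + 4·3 = 35.
Best is 35.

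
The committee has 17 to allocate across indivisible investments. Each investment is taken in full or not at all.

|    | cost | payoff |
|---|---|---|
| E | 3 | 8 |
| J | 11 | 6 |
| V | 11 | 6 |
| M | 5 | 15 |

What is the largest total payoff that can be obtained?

23

Take E and M: cost 3 + 5 = 8 ≤ 17, payoff 8 + 15 = 23.
No other feasible combination does better.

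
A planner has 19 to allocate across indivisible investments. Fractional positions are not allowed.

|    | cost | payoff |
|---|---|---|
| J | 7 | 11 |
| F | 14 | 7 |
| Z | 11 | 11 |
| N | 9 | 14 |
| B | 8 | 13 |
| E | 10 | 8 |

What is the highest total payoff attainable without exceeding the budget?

27

Take N and B: cost 9 + 8 = 17 ≤ 19, payoff 14 + 13 = 27.
No other feasible combination does better.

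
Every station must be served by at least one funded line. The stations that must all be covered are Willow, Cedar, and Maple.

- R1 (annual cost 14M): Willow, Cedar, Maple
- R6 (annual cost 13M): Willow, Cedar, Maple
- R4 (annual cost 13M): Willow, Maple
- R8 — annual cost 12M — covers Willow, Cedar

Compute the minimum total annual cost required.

13

R6 alone covers Willow, Cedar, Maple — every station.
Total annual cost: 13.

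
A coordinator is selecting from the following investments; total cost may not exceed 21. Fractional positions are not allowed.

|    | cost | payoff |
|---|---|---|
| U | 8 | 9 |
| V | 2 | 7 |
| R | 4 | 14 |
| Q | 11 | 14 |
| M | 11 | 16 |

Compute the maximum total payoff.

Take V, R, and M: cost 2 + 4 + 11 = 17 ≤ 21, payoff 7 + 14 + 16 = 37.
No other feasible combination does better.

37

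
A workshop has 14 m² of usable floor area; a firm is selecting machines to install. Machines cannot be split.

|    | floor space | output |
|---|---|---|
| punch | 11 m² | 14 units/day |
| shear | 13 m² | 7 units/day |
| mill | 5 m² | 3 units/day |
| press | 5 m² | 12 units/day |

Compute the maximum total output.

15

This is a 0-1 knapsack instance.
Allowing fractional choices, the relaxed optimum would be about 23.5, but machines are indivisible.
press: floor space 5 ≤ 14, output 12.
mill + press: floor space 5 + 5 = 10 ≤ 14, output 3 + 12 = 15.
punch: floor space 11 ≤ 14, output 14.
Best is mill and press with total output 15.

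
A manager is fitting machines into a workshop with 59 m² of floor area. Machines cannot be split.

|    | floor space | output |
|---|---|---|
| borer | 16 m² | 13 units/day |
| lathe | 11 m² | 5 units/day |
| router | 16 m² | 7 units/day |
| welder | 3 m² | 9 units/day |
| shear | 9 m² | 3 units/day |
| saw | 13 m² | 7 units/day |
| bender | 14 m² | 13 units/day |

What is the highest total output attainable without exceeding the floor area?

47

Take borer, lathe, welder, saw, and bender: floor space 16 + 11 + 3 + 13 + 14 = 57 ≤ 59, output 13 + 5 + 9 + 7 + 13 = 47.
No other feasible combination does better.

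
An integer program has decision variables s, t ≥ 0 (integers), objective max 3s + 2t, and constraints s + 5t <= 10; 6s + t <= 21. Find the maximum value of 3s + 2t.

11

Relaxing integrality, the LP optimum is 12.52 at (s,t) = (3.28, 1.34), which is not an integer point.
(s,t)=(3,1): 1·3+5·1=8≤10, 6·3+1·1=19≤21, objective 11.
(s,t)=(3,0): 1·3+5·0=3≤10, 6·3+1·0=18≤21, objective 9.
Maximum is 11 at (s,t)=(3,1).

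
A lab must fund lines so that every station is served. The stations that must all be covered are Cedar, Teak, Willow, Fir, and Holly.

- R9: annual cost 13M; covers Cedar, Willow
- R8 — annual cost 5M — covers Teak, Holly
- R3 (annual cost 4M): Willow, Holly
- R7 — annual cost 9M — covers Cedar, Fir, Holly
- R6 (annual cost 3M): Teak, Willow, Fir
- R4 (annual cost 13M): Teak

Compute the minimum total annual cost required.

The greedy cost-per-new-station heuristic would pick R6, R3, and R7 for 16, but a cheaper cover exists.
Choose R7 and R6: together they cover Cedar, Teak, Willow, Fir, Holly — every station.
Total annual cost: 9 + 3 = 12.
No cover costs less than 12.

12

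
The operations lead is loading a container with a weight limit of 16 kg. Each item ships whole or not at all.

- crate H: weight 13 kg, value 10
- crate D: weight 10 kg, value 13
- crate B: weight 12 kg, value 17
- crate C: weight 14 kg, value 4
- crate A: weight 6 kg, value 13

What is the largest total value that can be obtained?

26

Take crate D and crate A: weight 10 + 6 = 16 ≤ 16, value 13 + 13 = 26.
No other feasible combination does better.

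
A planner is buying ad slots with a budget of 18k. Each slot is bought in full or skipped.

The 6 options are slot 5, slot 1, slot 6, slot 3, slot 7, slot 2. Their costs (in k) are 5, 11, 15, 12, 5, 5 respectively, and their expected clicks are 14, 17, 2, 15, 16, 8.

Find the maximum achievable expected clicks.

38

slot 5 + slot 7 + slot 2: cost 5 + 5 + 5 = 15 ≤ 18, expected clicks 14 + 16 + 8 = 38.
slot 1 + slot 7: cost 11 + 5 = 16 ≤ 18, expected clicks 17 + 16 = 33.
slot 5 + slot 1: cost 5 + 11 = 16 ≤ 18, expected clicks 14 + 17 = 31.
Best is slot 5, slot 7, and slot 2 with total expected clicks 38.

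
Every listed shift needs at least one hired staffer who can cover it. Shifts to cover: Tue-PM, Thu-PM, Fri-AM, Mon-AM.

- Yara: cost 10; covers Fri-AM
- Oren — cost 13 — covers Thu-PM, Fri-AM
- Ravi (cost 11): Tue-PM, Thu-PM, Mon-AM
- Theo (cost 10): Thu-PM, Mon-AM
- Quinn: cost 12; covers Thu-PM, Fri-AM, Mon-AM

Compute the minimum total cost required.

Choose Yara and Ravi: together they cover Tue-PM, Thu-PM, Fri-AM, Mon-AM — every shift.
Total cost: 10 + 11 = 21.

21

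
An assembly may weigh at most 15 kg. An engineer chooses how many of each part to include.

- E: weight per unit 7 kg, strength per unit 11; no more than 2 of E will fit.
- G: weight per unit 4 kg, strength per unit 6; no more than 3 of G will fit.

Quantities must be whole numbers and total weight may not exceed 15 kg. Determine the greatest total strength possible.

This is a bounded integer knapsack.
E has the best ratio (11/7); taking only E gives at most 2×11 = 22 (stopped by the weight limit).
Mixing does better — 1×E and 2×G: weight 15 ≤ 15, strength 1·11 + 2·6 = 23.

23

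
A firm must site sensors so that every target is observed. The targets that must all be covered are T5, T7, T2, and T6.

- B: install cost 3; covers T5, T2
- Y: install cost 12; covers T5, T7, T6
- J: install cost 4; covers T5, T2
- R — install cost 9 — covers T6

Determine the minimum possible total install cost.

15

Choose B and Y: together they cover T5, T7, T2, T6 — every target.
Total install cost: 3 + 12 = 15.
No cover costs less than 15.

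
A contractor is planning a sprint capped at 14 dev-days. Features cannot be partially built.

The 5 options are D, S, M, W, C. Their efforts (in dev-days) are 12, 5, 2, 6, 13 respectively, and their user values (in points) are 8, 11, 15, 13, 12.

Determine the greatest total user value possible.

39

Allowing fractional choices, the relaxed optimum would be about 39.9, but features are indivisible.
S + M + W: effort 5 + 2 + 6 = 13 ≤ 14, user value 11 + 15 + 13 = 39.
M + W: effort 2 + 6 = 8 ≤ 14, user value 15 + 13 = 28.
S + M: effort 5 + 2 = 7 ≤ 14, user value 11 + 15 = 26.
Best is S, M, and W with total user value 39.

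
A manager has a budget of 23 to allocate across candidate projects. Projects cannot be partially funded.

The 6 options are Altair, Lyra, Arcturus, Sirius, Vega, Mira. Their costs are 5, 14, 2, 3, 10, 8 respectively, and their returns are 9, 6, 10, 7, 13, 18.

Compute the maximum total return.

48

Treat it as a binary knapsack problem.
Altair + Arcturus + Sirius + Mira: cost 5 + 2 + 3 + 8 = 18 ≤ 23, return 9 + 10 + 7 + 18 = 44.
Arcturus + Sirius + Vega + Mira: cost 2 + 3 + 10 + 8 = 23 ≤ 23, return 10 + 7 + 13 + 18 = 48.
Arcturus + Vega + Mira: cost 2 + 10 + 8 = 20 ≤ 23, return 10 + 13 + 18 = 41.
Best is Arcturus, Sirius, Vega, and Mira with total return 48.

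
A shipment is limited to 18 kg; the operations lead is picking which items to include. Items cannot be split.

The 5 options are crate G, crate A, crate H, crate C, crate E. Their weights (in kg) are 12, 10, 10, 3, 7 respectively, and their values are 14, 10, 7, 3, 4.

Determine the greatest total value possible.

17

Take crate G and crate C: weight 12 + 3 = 15 ≤ 18, value 14 + 3 = 17.
No other feasible combination does better.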